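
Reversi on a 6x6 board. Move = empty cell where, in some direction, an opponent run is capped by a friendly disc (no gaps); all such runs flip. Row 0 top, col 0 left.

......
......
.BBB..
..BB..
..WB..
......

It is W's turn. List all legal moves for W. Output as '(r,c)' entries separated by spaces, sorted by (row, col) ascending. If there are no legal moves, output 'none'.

(1,0): no bracket -> illegal
(1,1): no bracket -> illegal
(1,2): flips 2 -> legal
(1,3): no bracket -> illegal
(1,4): no bracket -> illegal
(2,0): no bracket -> illegal
(2,4): flips 1 -> legal
(3,0): no bracket -> illegal
(3,1): no bracket -> illegal
(3,4): no bracket -> illegal
(4,1): no bracket -> illegal
(4,4): flips 1 -> legal
(5,2): no bracket -> illegal
(5,3): no bracket -> illegal
(5,4): no bracket -> illegal

Answer: (1,2) (2,4) (4,4)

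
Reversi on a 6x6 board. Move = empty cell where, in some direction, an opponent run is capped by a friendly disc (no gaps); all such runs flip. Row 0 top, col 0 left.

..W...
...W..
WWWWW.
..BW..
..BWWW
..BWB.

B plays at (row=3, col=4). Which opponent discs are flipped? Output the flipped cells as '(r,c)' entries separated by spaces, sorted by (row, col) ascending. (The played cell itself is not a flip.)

Answer: (3,3) (4,3) (4,4)

Derivation:
Dir NW: opp run (2,3), next='.' -> no flip
Dir N: opp run (2,4), next='.' -> no flip
Dir NE: first cell '.' (not opp) -> no flip
Dir W: opp run (3,3) capped by B -> flip
Dir E: first cell '.' (not opp) -> no flip
Dir SW: opp run (4,3) capped by B -> flip
Dir S: opp run (4,4) capped by B -> flip
Dir SE: opp run (4,5), next=edge -> no flip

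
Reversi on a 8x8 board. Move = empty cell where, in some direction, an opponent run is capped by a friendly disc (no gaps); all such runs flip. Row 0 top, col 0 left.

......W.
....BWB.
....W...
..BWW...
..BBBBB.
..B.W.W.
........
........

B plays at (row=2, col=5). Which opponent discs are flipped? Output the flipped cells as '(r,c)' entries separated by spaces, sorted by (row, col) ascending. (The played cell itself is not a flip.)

Dir NW: first cell 'B' (not opp) -> no flip
Dir N: opp run (1,5), next='.' -> no flip
Dir NE: first cell 'B' (not opp) -> no flip
Dir W: opp run (2,4), next='.' -> no flip
Dir E: first cell '.' (not opp) -> no flip
Dir SW: opp run (3,4) capped by B -> flip
Dir S: first cell '.' (not opp) -> no flip
Dir SE: first cell '.' (not opp) -> no flip

Answer: (3,4)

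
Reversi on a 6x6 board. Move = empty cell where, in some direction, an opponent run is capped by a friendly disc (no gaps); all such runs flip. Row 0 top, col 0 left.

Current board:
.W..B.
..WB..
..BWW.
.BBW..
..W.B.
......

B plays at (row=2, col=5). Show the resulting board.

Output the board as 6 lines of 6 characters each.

Answer: .W..B.
..WB..
..BBBB
.BBW..
..W.B.
......

Derivation:
Place B at (2,5); scan 8 dirs for brackets.
Dir NW: first cell '.' (not opp) -> no flip
Dir N: first cell '.' (not opp) -> no flip
Dir NE: edge -> no flip
Dir W: opp run (2,4) (2,3) capped by B -> flip
Dir E: edge -> no flip
Dir SW: first cell '.' (not opp) -> no flip
Dir S: first cell '.' (not opp) -> no flip
Dir SE: edge -> no flip
All flips: (2,3) (2,4)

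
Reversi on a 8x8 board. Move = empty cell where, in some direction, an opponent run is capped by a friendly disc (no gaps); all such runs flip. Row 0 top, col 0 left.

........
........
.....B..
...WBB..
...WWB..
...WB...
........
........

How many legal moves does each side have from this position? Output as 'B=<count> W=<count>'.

-- B to move --
(2,2): no bracket -> illegal
(2,3): no bracket -> illegal
(2,4): no bracket -> illegal
(3,2): flips 2 -> legal
(4,2): flips 2 -> legal
(5,2): flips 2 -> legal
(5,5): no bracket -> illegal
(6,2): flips 2 -> legal
(6,3): no bracket -> illegal
(6,4): no bracket -> illegal
B mobility = 4
-- W to move --
(1,4): no bracket -> illegal
(1,5): no bracket -> illegal
(1,6): flips 2 -> legal
(2,3): no bracket -> illegal
(2,4): flips 1 -> legal
(2,6): flips 1 -> legal
(3,6): flips 2 -> legal
(4,6): flips 1 -> legal
(5,5): flips 1 -> legal
(5,6): no bracket -> illegal
(6,3): no bracket -> illegal
(6,4): flips 1 -> legal
(6,5): flips 1 -> legal
W mobility = 8

Answer: B=4 W=8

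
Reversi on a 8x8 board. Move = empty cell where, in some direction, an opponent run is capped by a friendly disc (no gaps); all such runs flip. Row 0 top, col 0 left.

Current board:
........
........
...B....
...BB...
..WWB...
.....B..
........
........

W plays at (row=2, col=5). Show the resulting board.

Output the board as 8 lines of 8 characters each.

Place W at (2,5); scan 8 dirs for brackets.
Dir NW: first cell '.' (not opp) -> no flip
Dir N: first cell '.' (not opp) -> no flip
Dir NE: first cell '.' (not opp) -> no flip
Dir W: first cell '.' (not opp) -> no flip
Dir E: first cell '.' (not opp) -> no flip
Dir SW: opp run (3,4) capped by W -> flip
Dir S: first cell '.' (not opp) -> no flip
Dir SE: first cell '.' (not opp) -> no flip
All flips: (3,4)

Answer: ........
........
...B.W..
...BW...
..WWB...
.....B..
........
........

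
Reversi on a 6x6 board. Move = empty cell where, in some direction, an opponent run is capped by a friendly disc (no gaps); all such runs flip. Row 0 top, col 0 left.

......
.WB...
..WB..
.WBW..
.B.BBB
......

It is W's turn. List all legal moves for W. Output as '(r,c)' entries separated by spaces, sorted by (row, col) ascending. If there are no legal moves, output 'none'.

Answer: (0,2) (1,3) (2,4) (4,2) (5,1) (5,3) (5,5)

Derivation:
(0,1): no bracket -> illegal
(0,2): flips 1 -> legal
(0,3): no bracket -> illegal
(1,3): flips 2 -> legal
(1,4): no bracket -> illegal
(2,1): no bracket -> illegal
(2,4): flips 1 -> legal
(3,0): no bracket -> illegal
(3,4): no bracket -> illegal
(3,5): no bracket -> illegal
(4,0): no bracket -> illegal
(4,2): flips 1 -> legal
(5,0): no bracket -> illegal
(5,1): flips 1 -> legal
(5,2): no bracket -> illegal
(5,3): flips 1 -> legal
(5,4): no bracket -> illegal
(5,5): flips 1 -> legal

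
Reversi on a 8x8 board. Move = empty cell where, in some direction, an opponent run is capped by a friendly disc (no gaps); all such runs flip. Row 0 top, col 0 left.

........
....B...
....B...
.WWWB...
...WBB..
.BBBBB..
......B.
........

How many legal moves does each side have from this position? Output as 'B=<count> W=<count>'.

Answer: B=5 W=8

Derivation:
-- B to move --
(2,0): no bracket -> illegal
(2,1): flips 2 -> legal
(2,2): flips 1 -> legal
(2,3): flips 2 -> legal
(3,0): flips 3 -> legal
(4,0): no bracket -> illegal
(4,1): no bracket -> illegal
(4,2): flips 2 -> legal
B mobility = 5
-- W to move --
(0,3): no bracket -> illegal
(0,4): no bracket -> illegal
(0,5): no bracket -> illegal
(1,3): no bracket -> illegal
(1,5): flips 1 -> legal
(2,3): no bracket -> illegal
(2,5): flips 1 -> legal
(3,5): flips 1 -> legal
(3,6): no bracket -> illegal
(4,0): no bracket -> illegal
(4,1): no bracket -> illegal
(4,2): no bracket -> illegal
(4,6): flips 2 -> legal
(5,0): no bracket -> illegal
(5,6): no bracket -> illegal
(5,7): no bracket -> illegal
(6,0): no bracket -> illegal
(6,1): flips 1 -> legal
(6,2): no bracket -> illegal
(6,3): flips 1 -> legal
(6,4): no bracket -> illegal
(6,5): flips 1 -> legal
(6,7): no bracket -> illegal
(7,5): no bracket -> illegal
(7,6): no bracket -> illegal
(7,7): flips 3 -> legal
W mobility = 8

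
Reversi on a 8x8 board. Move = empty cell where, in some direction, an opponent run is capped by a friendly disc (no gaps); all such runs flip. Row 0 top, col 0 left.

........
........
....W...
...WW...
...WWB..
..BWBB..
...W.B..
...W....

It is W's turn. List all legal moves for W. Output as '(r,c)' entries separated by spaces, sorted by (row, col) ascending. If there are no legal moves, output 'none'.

Answer: (3,6) (4,1) (4,6) (5,1) (5,6) (6,1) (6,4) (6,6) (7,6)

Derivation:
(3,5): no bracket -> illegal
(3,6): flips 2 -> legal
(4,1): flips 1 -> legal
(4,2): no bracket -> illegal
(4,6): flips 1 -> legal
(5,1): flips 1 -> legal
(5,6): flips 3 -> legal
(6,1): flips 1 -> legal
(6,2): no bracket -> illegal
(6,4): flips 1 -> legal
(6,6): flips 1 -> legal
(7,4): no bracket -> illegal
(7,5): no bracket -> illegal
(7,6): flips 2 -> legal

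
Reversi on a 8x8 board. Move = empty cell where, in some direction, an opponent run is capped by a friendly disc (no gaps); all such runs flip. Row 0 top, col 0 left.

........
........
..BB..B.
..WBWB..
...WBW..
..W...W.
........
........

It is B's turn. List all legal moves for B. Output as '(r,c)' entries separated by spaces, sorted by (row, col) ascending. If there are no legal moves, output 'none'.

(2,1): no bracket -> illegal
(2,4): flips 1 -> legal
(2,5): no bracket -> illegal
(3,1): flips 1 -> legal
(3,6): no bracket -> illegal
(4,1): flips 1 -> legal
(4,2): flips 2 -> legal
(4,6): flips 1 -> legal
(4,7): no bracket -> illegal
(5,1): no bracket -> illegal
(5,3): flips 1 -> legal
(5,4): no bracket -> illegal
(5,5): flips 1 -> legal
(5,7): no bracket -> illegal
(6,1): no bracket -> illegal
(6,2): no bracket -> illegal
(6,3): no bracket -> illegal
(6,5): no bracket -> illegal
(6,6): no bracket -> illegal
(6,7): flips 3 -> legal

Answer: (2,4) (3,1) (4,1) (4,2) (4,6) (5,3) (5,5) (6,7)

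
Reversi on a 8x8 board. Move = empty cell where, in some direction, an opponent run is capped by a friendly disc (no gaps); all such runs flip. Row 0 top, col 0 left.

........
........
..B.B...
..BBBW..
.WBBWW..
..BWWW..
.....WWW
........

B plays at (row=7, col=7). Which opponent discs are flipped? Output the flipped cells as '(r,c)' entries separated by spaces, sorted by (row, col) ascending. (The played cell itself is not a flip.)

Dir NW: opp run (6,6) (5,5) (4,4) capped by B -> flip
Dir N: opp run (6,7), next='.' -> no flip
Dir NE: edge -> no flip
Dir W: first cell '.' (not opp) -> no flip
Dir E: edge -> no flip
Dir SW: edge -> no flip
Dir S: edge -> no flip
Dir SE: edge -> no flip

Answer: (4,4) (5,5) (6,6)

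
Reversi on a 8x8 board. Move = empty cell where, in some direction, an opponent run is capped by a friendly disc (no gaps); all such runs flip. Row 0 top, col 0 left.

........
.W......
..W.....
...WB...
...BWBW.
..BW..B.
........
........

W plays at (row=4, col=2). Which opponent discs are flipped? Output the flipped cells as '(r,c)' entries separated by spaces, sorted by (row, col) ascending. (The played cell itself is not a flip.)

Answer: (4,3)

Derivation:
Dir NW: first cell '.' (not opp) -> no flip
Dir N: first cell '.' (not opp) -> no flip
Dir NE: first cell 'W' (not opp) -> no flip
Dir W: first cell '.' (not opp) -> no flip
Dir E: opp run (4,3) capped by W -> flip
Dir SW: first cell '.' (not opp) -> no flip
Dir S: opp run (5,2), next='.' -> no flip
Dir SE: first cell 'W' (not opp) -> no flip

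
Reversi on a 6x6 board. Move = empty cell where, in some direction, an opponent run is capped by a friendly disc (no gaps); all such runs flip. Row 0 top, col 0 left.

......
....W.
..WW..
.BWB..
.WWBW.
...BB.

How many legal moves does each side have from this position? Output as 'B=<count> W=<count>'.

-- B to move --
(0,3): no bracket -> illegal
(0,4): no bracket -> illegal
(0,5): no bracket -> illegal
(1,1): flips 1 -> legal
(1,2): no bracket -> illegal
(1,3): flips 2 -> legal
(1,5): no bracket -> illegal
(2,1): flips 1 -> legal
(2,4): no bracket -> illegal
(2,5): no bracket -> illegal
(3,0): no bracket -> illegal
(3,4): flips 1 -> legal
(3,5): flips 1 -> legal
(4,0): flips 2 -> legal
(4,5): flips 1 -> legal
(5,0): no bracket -> illegal
(5,1): flips 2 -> legal
(5,2): no bracket -> illegal
(5,5): flips 1 -> legal
B mobility = 9
-- W to move --
(2,0): flips 1 -> legal
(2,1): flips 1 -> legal
(2,4): flips 1 -> legal
(3,0): flips 1 -> legal
(3,4): flips 1 -> legal
(4,0): flips 1 -> legal
(4,5): no bracket -> illegal
(5,2): no bracket -> illegal
(5,5): no bracket -> illegal
W mobility = 6

Answer: B=9 W=6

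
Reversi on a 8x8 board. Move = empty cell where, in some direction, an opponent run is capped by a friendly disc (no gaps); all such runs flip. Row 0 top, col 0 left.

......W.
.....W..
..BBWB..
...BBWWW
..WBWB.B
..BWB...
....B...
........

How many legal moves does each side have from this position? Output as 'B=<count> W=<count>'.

-- B to move --
(0,4): no bracket -> illegal
(0,5): flips 1 -> legal
(0,7): no bracket -> illegal
(1,3): no bracket -> illegal
(1,4): flips 1 -> legal
(1,6): no bracket -> illegal
(1,7): no bracket -> illegal
(2,6): no bracket -> illegal
(2,7): flips 2 -> legal
(3,1): flips 2 -> legal
(3,2): flips 1 -> legal
(4,1): flips 1 -> legal
(4,6): no bracket -> illegal
(5,1): flips 1 -> legal
(5,5): flips 1 -> legal
(6,2): no bracket -> illegal
(6,3): flips 1 -> legal
B mobility = 9
-- W to move --
(1,1): flips 2 -> legal
(1,2): no bracket -> illegal
(1,3): flips 3 -> legal
(1,4): flips 1 -> legal
(1,6): no bracket -> illegal
(2,1): flips 2 -> legal
(2,6): flips 1 -> legal
(3,1): no bracket -> illegal
(3,2): flips 2 -> legal
(4,1): no bracket -> illegal
(4,6): flips 1 -> legal
(5,1): flips 1 -> legal
(5,5): flips 2 -> legal
(5,6): no bracket -> illegal
(5,7): flips 1 -> legal
(6,1): no bracket -> illegal
(6,2): flips 1 -> legal
(6,3): flips 2 -> legal
(6,5): no bracket -> illegal
(7,3): no bracket -> illegal
(7,4): flips 2 -> legal
(7,5): flips 1 -> legal
W mobility = 14

Answer: B=9 W=14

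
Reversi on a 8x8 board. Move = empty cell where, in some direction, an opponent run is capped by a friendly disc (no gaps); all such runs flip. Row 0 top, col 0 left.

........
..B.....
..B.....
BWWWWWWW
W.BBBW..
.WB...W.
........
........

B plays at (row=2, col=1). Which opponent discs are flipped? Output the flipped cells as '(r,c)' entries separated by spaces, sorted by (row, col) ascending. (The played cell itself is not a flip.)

Dir NW: first cell '.' (not opp) -> no flip
Dir N: first cell '.' (not opp) -> no flip
Dir NE: first cell 'B' (not opp) -> no flip
Dir W: first cell '.' (not opp) -> no flip
Dir E: first cell 'B' (not opp) -> no flip
Dir SW: first cell 'B' (not opp) -> no flip
Dir S: opp run (3,1), next='.' -> no flip
Dir SE: opp run (3,2) capped by B -> flip

Answer: (3,2)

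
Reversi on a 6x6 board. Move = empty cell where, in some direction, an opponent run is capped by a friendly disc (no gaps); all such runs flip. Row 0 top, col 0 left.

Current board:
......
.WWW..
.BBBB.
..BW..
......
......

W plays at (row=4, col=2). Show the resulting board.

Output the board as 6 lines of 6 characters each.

Place W at (4,2); scan 8 dirs for brackets.
Dir NW: first cell '.' (not opp) -> no flip
Dir N: opp run (3,2) (2,2) capped by W -> flip
Dir NE: first cell 'W' (not opp) -> no flip
Dir W: first cell '.' (not opp) -> no flip
Dir E: first cell '.' (not opp) -> no flip
Dir SW: first cell '.' (not opp) -> no flip
Dir S: first cell '.' (not opp) -> no flip
Dir SE: first cell '.' (not opp) -> no flip
All flips: (2,2) (3,2)

Answer: ......
.WWW..
.BWBB.
..WW..
..W...
......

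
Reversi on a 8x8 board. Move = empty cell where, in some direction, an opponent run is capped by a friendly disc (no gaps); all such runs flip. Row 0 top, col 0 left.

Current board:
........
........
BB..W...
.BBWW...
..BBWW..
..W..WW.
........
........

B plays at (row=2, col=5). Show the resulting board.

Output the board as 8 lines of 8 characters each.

Place B at (2,5); scan 8 dirs for brackets.
Dir NW: first cell '.' (not opp) -> no flip
Dir N: first cell '.' (not opp) -> no flip
Dir NE: first cell '.' (not opp) -> no flip
Dir W: opp run (2,4), next='.' -> no flip
Dir E: first cell '.' (not opp) -> no flip
Dir SW: opp run (3,4) capped by B -> flip
Dir S: first cell '.' (not opp) -> no flip
Dir SE: first cell '.' (not opp) -> no flip
All flips: (3,4)

Answer: ........
........
BB..WB..
.BBWB...
..BBWW..
..W..WW.
........
........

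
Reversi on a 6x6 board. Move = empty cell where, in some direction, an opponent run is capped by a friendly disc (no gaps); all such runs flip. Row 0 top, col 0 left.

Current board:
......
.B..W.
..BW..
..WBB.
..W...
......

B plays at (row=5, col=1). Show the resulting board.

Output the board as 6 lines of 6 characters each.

Place B at (5,1); scan 8 dirs for brackets.
Dir NW: first cell '.' (not opp) -> no flip
Dir N: first cell '.' (not opp) -> no flip
Dir NE: opp run (4,2) capped by B -> flip
Dir W: first cell '.' (not opp) -> no flip
Dir E: first cell '.' (not opp) -> no flip
Dir SW: edge -> no flip
Dir S: edge -> no flip
Dir SE: edge -> no flip
All flips: (4,2)

Answer: ......
.B..W.
..BW..
..WBB.
..B...
.B....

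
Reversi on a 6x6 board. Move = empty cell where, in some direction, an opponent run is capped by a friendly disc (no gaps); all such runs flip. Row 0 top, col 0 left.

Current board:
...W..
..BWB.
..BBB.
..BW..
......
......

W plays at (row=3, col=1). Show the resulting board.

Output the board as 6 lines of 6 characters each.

Place W at (3,1); scan 8 dirs for brackets.
Dir NW: first cell '.' (not opp) -> no flip
Dir N: first cell '.' (not opp) -> no flip
Dir NE: opp run (2,2) capped by W -> flip
Dir W: first cell '.' (not opp) -> no flip
Dir E: opp run (3,2) capped by W -> flip
Dir SW: first cell '.' (not opp) -> no flip
Dir S: first cell '.' (not opp) -> no flip
Dir SE: first cell '.' (not opp) -> no flip
All flips: (2,2) (3,2)

Answer: ...W..
..BWB.
..WBB.
.WWW..
......
......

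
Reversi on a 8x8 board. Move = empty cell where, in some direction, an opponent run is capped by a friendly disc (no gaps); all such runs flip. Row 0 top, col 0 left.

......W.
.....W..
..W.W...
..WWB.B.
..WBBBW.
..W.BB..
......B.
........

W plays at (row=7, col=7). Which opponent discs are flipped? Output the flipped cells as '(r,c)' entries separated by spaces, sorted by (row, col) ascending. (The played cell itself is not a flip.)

Answer: (4,4) (5,5) (6,6)

Derivation:
Dir NW: opp run (6,6) (5,5) (4,4) capped by W -> flip
Dir N: first cell '.' (not opp) -> no flip
Dir NE: edge -> no flip
Dir W: first cell '.' (not opp) -> no flip
Dir E: edge -> no flip
Dir SW: edge -> no flip
Dir S: edge -> no flip
Dir SE: edge -> no flip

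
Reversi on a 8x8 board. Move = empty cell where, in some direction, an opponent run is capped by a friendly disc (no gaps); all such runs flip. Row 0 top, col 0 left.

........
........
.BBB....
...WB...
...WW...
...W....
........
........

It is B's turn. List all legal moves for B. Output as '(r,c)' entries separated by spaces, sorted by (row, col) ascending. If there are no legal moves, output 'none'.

Answer: (3,2) (5,2) (5,4) (5,5) (6,3)

Derivation:
(2,4): no bracket -> illegal
(3,2): flips 1 -> legal
(3,5): no bracket -> illegal
(4,2): no bracket -> illegal
(4,5): no bracket -> illegal
(5,2): flips 1 -> legal
(5,4): flips 1 -> legal
(5,5): flips 2 -> legal
(6,2): no bracket -> illegal
(6,3): flips 3 -> legal
(6,4): no bracket -> illegal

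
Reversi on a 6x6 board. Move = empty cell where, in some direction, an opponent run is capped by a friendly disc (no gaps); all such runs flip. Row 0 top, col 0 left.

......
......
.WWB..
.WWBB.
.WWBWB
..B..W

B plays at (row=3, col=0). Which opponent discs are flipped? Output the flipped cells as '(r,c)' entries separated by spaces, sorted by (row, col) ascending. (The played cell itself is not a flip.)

Dir NW: edge -> no flip
Dir N: first cell '.' (not opp) -> no flip
Dir NE: opp run (2,1), next='.' -> no flip
Dir W: edge -> no flip
Dir E: opp run (3,1) (3,2) capped by B -> flip
Dir SW: edge -> no flip
Dir S: first cell '.' (not opp) -> no flip
Dir SE: opp run (4,1) capped by B -> flip

Answer: (3,1) (3,2) (4,1)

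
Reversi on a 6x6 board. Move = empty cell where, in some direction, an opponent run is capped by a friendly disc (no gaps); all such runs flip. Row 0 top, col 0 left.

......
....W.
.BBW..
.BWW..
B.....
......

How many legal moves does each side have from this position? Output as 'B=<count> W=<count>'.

-- B to move --
(0,3): no bracket -> illegal
(0,4): no bracket -> illegal
(0,5): no bracket -> illegal
(1,2): no bracket -> illegal
(1,3): no bracket -> illegal
(1,5): no bracket -> illegal
(2,4): flips 1 -> legal
(2,5): no bracket -> illegal
(3,4): flips 2 -> legal
(4,1): no bracket -> illegal
(4,2): flips 1 -> legal
(4,3): flips 1 -> legal
(4,4): flips 1 -> legal
B mobility = 5
-- W to move --
(1,0): flips 1 -> legal
(1,1): flips 1 -> legal
(1,2): flips 1 -> legal
(1,3): no bracket -> illegal
(2,0): flips 2 -> legal
(3,0): flips 1 -> legal
(4,1): no bracket -> illegal
(4,2): no bracket -> illegal
(5,0): no bracket -> illegal
(5,1): no bracket -> illegal
W mobility = 5

Answer: B=5 W=5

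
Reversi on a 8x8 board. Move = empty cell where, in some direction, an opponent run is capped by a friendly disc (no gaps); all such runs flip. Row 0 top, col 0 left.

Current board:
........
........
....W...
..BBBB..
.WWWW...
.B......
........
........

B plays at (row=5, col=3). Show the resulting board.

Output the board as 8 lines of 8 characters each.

Place B at (5,3); scan 8 dirs for brackets.
Dir NW: opp run (4,2), next='.' -> no flip
Dir N: opp run (4,3) capped by B -> flip
Dir NE: opp run (4,4) capped by B -> flip
Dir W: first cell '.' (not opp) -> no flip
Dir E: first cell '.' (not opp) -> no flip
Dir SW: first cell '.' (not opp) -> no flip
Dir S: first cell '.' (not opp) -> no flip
Dir SE: first cell '.' (not opp) -> no flip
All flips: (4,3) (4,4)

Answer: ........
........
....W...
..BBBB..
.WWBB...
.B.B....
........
........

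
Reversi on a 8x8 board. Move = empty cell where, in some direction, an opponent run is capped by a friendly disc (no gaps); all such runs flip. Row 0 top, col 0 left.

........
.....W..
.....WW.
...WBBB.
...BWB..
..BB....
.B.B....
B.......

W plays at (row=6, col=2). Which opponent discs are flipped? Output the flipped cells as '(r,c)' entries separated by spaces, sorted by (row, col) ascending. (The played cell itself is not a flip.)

Dir NW: first cell '.' (not opp) -> no flip
Dir N: opp run (5,2), next='.' -> no flip
Dir NE: opp run (5,3) capped by W -> flip
Dir W: opp run (6,1), next='.' -> no flip
Dir E: opp run (6,3), next='.' -> no flip
Dir SW: first cell '.' (not opp) -> no flip
Dir S: first cell '.' (not opp) -> no flip
Dir SE: first cell '.' (not opp) -> no flip

Answer: (5,3)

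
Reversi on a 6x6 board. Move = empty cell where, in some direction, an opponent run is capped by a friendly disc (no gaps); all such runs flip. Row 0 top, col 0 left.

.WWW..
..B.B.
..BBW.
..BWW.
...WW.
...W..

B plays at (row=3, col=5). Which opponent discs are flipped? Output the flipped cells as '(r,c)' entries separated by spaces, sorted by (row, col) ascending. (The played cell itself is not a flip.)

Dir NW: opp run (2,4), next='.' -> no flip
Dir N: first cell '.' (not opp) -> no flip
Dir NE: edge -> no flip
Dir W: opp run (3,4) (3,3) capped by B -> flip
Dir E: edge -> no flip
Dir SW: opp run (4,4) (5,3), next=edge -> no flip
Dir S: first cell '.' (not opp) -> no flip
Dir SE: edge -> no flip

Answer: (3,3) (3,4)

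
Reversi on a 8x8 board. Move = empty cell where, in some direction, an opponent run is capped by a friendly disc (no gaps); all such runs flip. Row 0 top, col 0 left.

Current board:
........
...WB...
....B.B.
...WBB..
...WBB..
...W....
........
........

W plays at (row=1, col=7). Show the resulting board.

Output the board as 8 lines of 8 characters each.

Answer: ........
...WB..W
....B.W.
...WBW..
...WWB..
...W....
........
........

Derivation:
Place W at (1,7); scan 8 dirs for brackets.
Dir NW: first cell '.' (not opp) -> no flip
Dir N: first cell '.' (not opp) -> no flip
Dir NE: edge -> no flip
Dir W: first cell '.' (not opp) -> no flip
Dir E: edge -> no flip
Dir SW: opp run (2,6) (3,5) (4,4) capped by W -> flip
Dir S: first cell '.' (not opp) -> no flip
Dir SE: edge -> no flip
All flips: (2,6) (3,5) (4,4)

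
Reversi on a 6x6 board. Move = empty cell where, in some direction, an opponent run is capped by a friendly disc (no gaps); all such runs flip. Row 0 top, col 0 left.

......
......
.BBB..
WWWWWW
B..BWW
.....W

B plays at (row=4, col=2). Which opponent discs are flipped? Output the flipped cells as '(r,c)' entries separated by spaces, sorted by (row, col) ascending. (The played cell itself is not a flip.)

Answer: (3,2)

Derivation:
Dir NW: opp run (3,1), next='.' -> no flip
Dir N: opp run (3,2) capped by B -> flip
Dir NE: opp run (3,3), next='.' -> no flip
Dir W: first cell '.' (not opp) -> no flip
Dir E: first cell 'B' (not opp) -> no flip
Dir SW: first cell '.' (not opp) -> no flip
Dir S: first cell '.' (not opp) -> no flip
Dir SE: first cell '.' (not opp) -> no flip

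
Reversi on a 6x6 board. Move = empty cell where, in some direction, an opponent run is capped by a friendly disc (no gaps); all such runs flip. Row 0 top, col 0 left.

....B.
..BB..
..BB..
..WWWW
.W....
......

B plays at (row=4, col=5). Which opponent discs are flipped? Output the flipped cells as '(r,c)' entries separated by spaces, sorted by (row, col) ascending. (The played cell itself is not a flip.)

Dir NW: opp run (3,4) capped by B -> flip
Dir N: opp run (3,5), next='.' -> no flip
Dir NE: edge -> no flip
Dir W: first cell '.' (not opp) -> no flip
Dir E: edge -> no flip
Dir SW: first cell '.' (not opp) -> no flip
Dir S: first cell '.' (not opp) -> no flip
Dir SE: edge -> no flip

Answer: (3,4)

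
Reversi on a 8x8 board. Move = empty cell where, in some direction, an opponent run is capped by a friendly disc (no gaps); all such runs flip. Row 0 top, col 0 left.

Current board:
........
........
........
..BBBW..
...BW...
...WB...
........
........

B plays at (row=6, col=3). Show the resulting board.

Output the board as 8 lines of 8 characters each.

Place B at (6,3); scan 8 dirs for brackets.
Dir NW: first cell '.' (not opp) -> no flip
Dir N: opp run (5,3) capped by B -> flip
Dir NE: first cell 'B' (not opp) -> no flip
Dir W: first cell '.' (not opp) -> no flip
Dir E: first cell '.' (not opp) -> no flip
Dir SW: first cell '.' (not opp) -> no flip
Dir S: first cell '.' (not opp) -> no flip
Dir SE: first cell '.' (not opp) -> no flip
All flips: (5,3)

Answer: ........
........
........
..BBBW..
...BW...
...BB...
...B....
........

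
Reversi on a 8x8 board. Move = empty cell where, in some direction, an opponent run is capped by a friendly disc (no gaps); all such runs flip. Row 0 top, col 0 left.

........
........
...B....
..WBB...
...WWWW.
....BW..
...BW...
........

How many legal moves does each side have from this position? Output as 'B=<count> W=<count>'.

-- B to move --
(2,1): flips 2 -> legal
(2,2): no bracket -> illegal
(3,1): flips 1 -> legal
(3,5): no bracket -> illegal
(3,6): flips 1 -> legal
(3,7): no bracket -> illegal
(4,1): flips 1 -> legal
(4,2): no bracket -> illegal
(4,7): no bracket -> illegal
(5,2): flips 1 -> legal
(5,3): flips 1 -> legal
(5,6): flips 2 -> legal
(5,7): no bracket -> illegal
(6,5): flips 1 -> legal
(6,6): flips 2 -> legal
(7,3): no bracket -> illegal
(7,4): flips 1 -> legal
(7,5): no bracket -> illegal
B mobility = 10
-- W to move --
(1,2): flips 2 -> legal
(1,3): flips 2 -> legal
(1,4): flips 1 -> legal
(2,2): flips 1 -> legal
(2,4): flips 1 -> legal
(2,5): flips 1 -> legal
(3,5): flips 2 -> legal
(4,2): no bracket -> illegal
(5,2): no bracket -> illegal
(5,3): flips 1 -> legal
(6,2): flips 1 -> legal
(6,5): flips 1 -> legal
(7,2): flips 2 -> legal
(7,3): no bracket -> illegal
(7,4): no bracket -> illegal
W mobility = 11

Answer: B=10 W=11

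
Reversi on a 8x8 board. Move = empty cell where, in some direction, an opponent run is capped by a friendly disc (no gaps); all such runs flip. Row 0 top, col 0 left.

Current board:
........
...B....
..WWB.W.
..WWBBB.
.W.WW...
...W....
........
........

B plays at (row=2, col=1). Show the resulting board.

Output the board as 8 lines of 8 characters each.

Place B at (2,1); scan 8 dirs for brackets.
Dir NW: first cell '.' (not opp) -> no flip
Dir N: first cell '.' (not opp) -> no flip
Dir NE: first cell '.' (not opp) -> no flip
Dir W: first cell '.' (not opp) -> no flip
Dir E: opp run (2,2) (2,3) capped by B -> flip
Dir SW: first cell '.' (not opp) -> no flip
Dir S: first cell '.' (not opp) -> no flip
Dir SE: opp run (3,2) (4,3), next='.' -> no flip
All flips: (2,2) (2,3)

Answer: ........
...B....
.BBBB.W.
..WWBBB.
.W.WW...
...W....
........
........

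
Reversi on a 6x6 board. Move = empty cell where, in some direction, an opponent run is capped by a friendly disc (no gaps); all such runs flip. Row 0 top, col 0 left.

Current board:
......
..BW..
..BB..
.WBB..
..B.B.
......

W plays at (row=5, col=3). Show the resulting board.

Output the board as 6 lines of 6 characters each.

Answer: ......
..BW..
..BB..
.WBB..
..W.B.
...W..

Derivation:
Place W at (5,3); scan 8 dirs for brackets.
Dir NW: opp run (4,2) capped by W -> flip
Dir N: first cell '.' (not opp) -> no flip
Dir NE: opp run (4,4), next='.' -> no flip
Dir W: first cell '.' (not opp) -> no flip
Dir E: first cell '.' (not opp) -> no flip
Dir SW: edge -> no flip
Dir S: edge -> no flip
Dir SE: edge -> no flip
All flips: (4,2)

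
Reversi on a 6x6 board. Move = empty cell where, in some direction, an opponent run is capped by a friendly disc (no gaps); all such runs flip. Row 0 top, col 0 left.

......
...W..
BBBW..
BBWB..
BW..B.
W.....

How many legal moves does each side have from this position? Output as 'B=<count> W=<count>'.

Answer: B=7 W=5

Derivation:
-- B to move --
(0,2): no bracket -> illegal
(0,3): flips 2 -> legal
(0,4): flips 1 -> legal
(1,2): no bracket -> illegal
(1,4): no bracket -> illegal
(2,4): flips 1 -> legal
(3,4): no bracket -> illegal
(4,2): flips 2 -> legal
(4,3): flips 1 -> legal
(5,1): flips 1 -> legal
(5,2): flips 1 -> legal
B mobility = 7
-- W to move --
(1,0): flips 4 -> legal
(1,1): flips 2 -> legal
(1,2): flips 1 -> legal
(2,4): no bracket -> illegal
(3,4): flips 1 -> legal
(3,5): no bracket -> illegal
(4,2): no bracket -> illegal
(4,3): flips 1 -> legal
(4,5): no bracket -> illegal
(5,1): no bracket -> illegal
(5,3): no bracket -> illegal
(5,4): no bracket -> illegal
(5,5): no bracket -> illegal
W mobility = 5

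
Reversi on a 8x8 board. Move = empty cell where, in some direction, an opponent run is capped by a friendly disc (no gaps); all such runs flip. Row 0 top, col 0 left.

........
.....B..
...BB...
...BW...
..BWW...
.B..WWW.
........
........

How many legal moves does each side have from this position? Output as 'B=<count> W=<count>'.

-- B to move --
(2,5): no bracket -> illegal
(3,2): no bracket -> illegal
(3,5): flips 1 -> legal
(4,5): flips 3 -> legal
(4,6): no bracket -> illegal
(4,7): no bracket -> illegal
(5,2): no bracket -> illegal
(5,3): flips 1 -> legal
(5,7): no bracket -> illegal
(6,3): no bracket -> illegal
(6,4): flips 3 -> legal
(6,5): no bracket -> illegal
(6,6): flips 2 -> legal
(6,7): no bracket -> illegal
B mobility = 5
-- W to move --
(0,4): no bracket -> illegal
(0,5): no bracket -> illegal
(0,6): no bracket -> illegal
(1,2): flips 1 -> legal
(1,3): flips 2 -> legal
(1,4): flips 1 -> legal
(1,6): no bracket -> illegal
(2,2): flips 1 -> legal
(2,5): no bracket -> illegal
(2,6): no bracket -> illegal
(3,1): no bracket -> illegal
(3,2): flips 1 -> legal
(3,5): no bracket -> illegal
(4,0): no bracket -> illegal
(4,1): flips 1 -> legal
(5,0): no bracket -> illegal
(5,2): no bracket -> illegal
(5,3): no bracket -> illegal
(6,0): no bracket -> illegal
(6,1): no bracket -> illegal
(6,2): no bracket -> illegal
W mobility = 6

Answer: B=5 W=6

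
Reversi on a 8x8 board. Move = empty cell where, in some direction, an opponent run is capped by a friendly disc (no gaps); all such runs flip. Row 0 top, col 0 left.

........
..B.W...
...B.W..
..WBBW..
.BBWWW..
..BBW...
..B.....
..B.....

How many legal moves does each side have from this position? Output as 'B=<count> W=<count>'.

Answer: B=10 W=10

Derivation:
-- B to move --
(0,3): no bracket -> illegal
(0,4): no bracket -> illegal
(0,5): flips 1 -> legal
(1,3): no bracket -> illegal
(1,5): no bracket -> illegal
(1,6): flips 1 -> legal
(2,1): no bracket -> illegal
(2,2): flips 1 -> legal
(2,4): no bracket -> illegal
(2,6): flips 2 -> legal
(3,1): flips 1 -> legal
(3,6): flips 1 -> legal
(4,6): flips 3 -> legal
(5,5): flips 2 -> legal
(5,6): flips 1 -> legal
(6,3): no bracket -> illegal
(6,4): flips 2 -> legal
(6,5): no bracket -> illegal
B mobility = 10
-- W to move --
(0,1): flips 3 -> legal
(0,2): no bracket -> illegal
(0,3): no bracket -> illegal
(1,1): no bracket -> illegal
(1,3): flips 2 -> legal
(2,1): no bracket -> illegal
(2,2): flips 1 -> legal
(2,4): flips 1 -> legal
(3,0): no bracket -> illegal
(3,1): no bracket -> illegal
(4,0): flips 2 -> legal
(5,0): flips 1 -> legal
(5,1): flips 2 -> legal
(6,1): flips 1 -> legal
(6,3): flips 1 -> legal
(6,4): no bracket -> illegal
(7,1): flips 2 -> legal
(7,3): no bracket -> illegal
W mobility = 10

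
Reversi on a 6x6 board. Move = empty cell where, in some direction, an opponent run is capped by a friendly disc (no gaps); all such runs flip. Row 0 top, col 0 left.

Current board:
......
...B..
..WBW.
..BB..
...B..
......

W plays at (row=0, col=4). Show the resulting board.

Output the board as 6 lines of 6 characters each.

Answer: ....W.
...W..
..WBW.
..BB..
...B..
......

Derivation:
Place W at (0,4); scan 8 dirs for brackets.
Dir NW: edge -> no flip
Dir N: edge -> no flip
Dir NE: edge -> no flip
Dir W: first cell '.' (not opp) -> no flip
Dir E: first cell '.' (not opp) -> no flip
Dir SW: opp run (1,3) capped by W -> flip
Dir S: first cell '.' (not opp) -> no flip
Dir SE: first cell '.' (not opp) -> no flip
All flips: (1,3)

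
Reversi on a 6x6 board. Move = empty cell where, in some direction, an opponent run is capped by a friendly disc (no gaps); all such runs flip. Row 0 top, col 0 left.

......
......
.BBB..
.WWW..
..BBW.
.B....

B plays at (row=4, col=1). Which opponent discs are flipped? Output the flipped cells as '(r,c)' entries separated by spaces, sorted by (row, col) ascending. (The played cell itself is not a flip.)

Answer: (3,1) (3,2)

Derivation:
Dir NW: first cell '.' (not opp) -> no flip
Dir N: opp run (3,1) capped by B -> flip
Dir NE: opp run (3,2) capped by B -> flip
Dir W: first cell '.' (not opp) -> no flip
Dir E: first cell 'B' (not opp) -> no flip
Dir SW: first cell '.' (not opp) -> no flip
Dir S: first cell 'B' (not opp) -> no flip
Dir SE: first cell '.' (not opp) -> no flip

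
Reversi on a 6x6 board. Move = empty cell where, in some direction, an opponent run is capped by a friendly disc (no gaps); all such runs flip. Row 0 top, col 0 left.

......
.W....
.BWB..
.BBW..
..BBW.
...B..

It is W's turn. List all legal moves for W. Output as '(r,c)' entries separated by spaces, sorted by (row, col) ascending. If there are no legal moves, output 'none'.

Answer: (1,3) (2,0) (2,4) (3,0) (4,0) (4,1) (5,1) (5,2)

Derivation:
(1,0): no bracket -> illegal
(1,2): no bracket -> illegal
(1,3): flips 1 -> legal
(1,4): no bracket -> illegal
(2,0): flips 1 -> legal
(2,4): flips 1 -> legal
(3,0): flips 2 -> legal
(3,4): no bracket -> illegal
(4,0): flips 1 -> legal
(4,1): flips 4 -> legal
(5,1): flips 1 -> legal
(5,2): flips 2 -> legal
(5,4): no bracket -> illegal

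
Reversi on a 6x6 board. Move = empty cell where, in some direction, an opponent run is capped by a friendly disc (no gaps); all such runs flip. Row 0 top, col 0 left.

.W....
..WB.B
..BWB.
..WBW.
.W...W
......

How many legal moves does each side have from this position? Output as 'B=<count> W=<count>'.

-- B to move --
(0,0): no bracket -> illegal
(0,2): flips 1 -> legal
(0,3): no bracket -> illegal
(1,0): no bracket -> illegal
(1,1): flips 1 -> legal
(1,4): no bracket -> illegal
(2,1): no bracket -> illegal
(2,5): no bracket -> illegal
(3,0): no bracket -> illegal
(3,1): flips 1 -> legal
(3,5): flips 1 -> legal
(4,0): no bracket -> illegal
(4,2): flips 1 -> legal
(4,3): no bracket -> illegal
(4,4): flips 1 -> legal
(5,0): no bracket -> illegal
(5,1): no bracket -> illegal
(5,2): no bracket -> illegal
(5,4): no bracket -> illegal
(5,5): no bracket -> illegal
B mobility = 6
-- W to move --
(0,2): no bracket -> illegal
(0,3): flips 1 -> legal
(0,4): no bracket -> illegal
(0,5): no bracket -> illegal
(1,1): no bracket -> illegal
(1,4): flips 2 -> legal
(2,1): flips 1 -> legal
(2,5): flips 1 -> legal
(3,1): no bracket -> illegal
(3,5): no bracket -> illegal
(4,2): no bracket -> illegal
(4,3): flips 1 -> legal
(4,4): no bracket -> illegal
W mobility = 5

Answer: B=6 W=5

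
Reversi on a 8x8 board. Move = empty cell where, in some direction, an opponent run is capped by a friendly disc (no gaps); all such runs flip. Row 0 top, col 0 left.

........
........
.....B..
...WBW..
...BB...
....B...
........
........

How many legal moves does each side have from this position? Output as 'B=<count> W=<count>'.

Answer: B=6 W=3

Derivation:
-- B to move --
(2,2): flips 1 -> legal
(2,3): flips 1 -> legal
(2,4): no bracket -> illegal
(2,6): flips 1 -> legal
(3,2): flips 1 -> legal
(3,6): flips 1 -> legal
(4,2): no bracket -> illegal
(4,5): flips 1 -> legal
(4,6): no bracket -> illegal
B mobility = 6
-- W to move --
(1,4): no bracket -> illegal
(1,5): flips 1 -> legal
(1,6): no bracket -> illegal
(2,3): no bracket -> illegal
(2,4): no bracket -> illegal
(2,6): no bracket -> illegal
(3,2): no bracket -> illegal
(3,6): no bracket -> illegal
(4,2): no bracket -> illegal
(4,5): no bracket -> illegal
(5,2): no bracket -> illegal
(5,3): flips 2 -> legal
(5,5): flips 1 -> legal
(6,3): no bracket -> illegal
(6,4): no bracket -> illegal
(6,5): no bracket -> illegal
W mobility = 3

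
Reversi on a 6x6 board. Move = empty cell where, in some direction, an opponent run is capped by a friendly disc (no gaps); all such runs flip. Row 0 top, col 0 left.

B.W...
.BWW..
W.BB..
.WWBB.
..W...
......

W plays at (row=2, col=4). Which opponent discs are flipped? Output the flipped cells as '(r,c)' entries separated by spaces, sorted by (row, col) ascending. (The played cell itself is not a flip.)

Answer: (3,3)

Derivation:
Dir NW: first cell 'W' (not opp) -> no flip
Dir N: first cell '.' (not opp) -> no flip
Dir NE: first cell '.' (not opp) -> no flip
Dir W: opp run (2,3) (2,2), next='.' -> no flip
Dir E: first cell '.' (not opp) -> no flip
Dir SW: opp run (3,3) capped by W -> flip
Dir S: opp run (3,4), next='.' -> no flip
Dir SE: first cell '.' (not opp) -> no flip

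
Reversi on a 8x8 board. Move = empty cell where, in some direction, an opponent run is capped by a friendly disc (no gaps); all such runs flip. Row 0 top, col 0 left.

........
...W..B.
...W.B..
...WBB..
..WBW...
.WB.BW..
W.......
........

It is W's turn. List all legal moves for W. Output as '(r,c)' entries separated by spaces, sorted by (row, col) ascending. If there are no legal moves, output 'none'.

(0,5): no bracket -> illegal
(0,6): no bracket -> illegal
(0,7): no bracket -> illegal
(1,4): no bracket -> illegal
(1,5): no bracket -> illegal
(1,7): no bracket -> illegal
(2,4): flips 1 -> legal
(2,6): flips 1 -> legal
(2,7): no bracket -> illegal
(3,2): no bracket -> illegal
(3,6): flips 2 -> legal
(4,1): no bracket -> illegal
(4,5): flips 1 -> legal
(4,6): no bracket -> illegal
(5,3): flips 3 -> legal
(6,1): no bracket -> illegal
(6,2): flips 1 -> legal
(6,3): no bracket -> illegal
(6,4): flips 1 -> legal
(6,5): no bracket -> illegal

Answer: (2,4) (2,6) (3,6) (4,5) (5,3) (6,2) (6,4)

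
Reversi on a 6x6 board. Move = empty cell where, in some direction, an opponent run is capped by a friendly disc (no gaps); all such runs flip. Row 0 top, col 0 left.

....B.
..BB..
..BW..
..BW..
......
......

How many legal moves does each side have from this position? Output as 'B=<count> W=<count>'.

Answer: B=5 W=6

Derivation:
-- B to move --
(1,4): flips 1 -> legal
(2,4): flips 1 -> legal
(3,4): flips 2 -> legal
(4,2): no bracket -> illegal
(4,3): flips 2 -> legal
(4,4): flips 1 -> legal
B mobility = 5
-- W to move --
(0,1): flips 1 -> legal
(0,2): no bracket -> illegal
(0,3): flips 1 -> legal
(0,5): no bracket -> illegal
(1,1): flips 1 -> legal
(1,4): no bracket -> illegal
(1,5): no bracket -> illegal
(2,1): flips 1 -> legal
(2,4): no bracket -> illegal
(3,1): flips 1 -> legal
(4,1): flips 1 -> legal
(4,2): no bracket -> illegal
(4,3): no bracket -> illegal
W mobility = 6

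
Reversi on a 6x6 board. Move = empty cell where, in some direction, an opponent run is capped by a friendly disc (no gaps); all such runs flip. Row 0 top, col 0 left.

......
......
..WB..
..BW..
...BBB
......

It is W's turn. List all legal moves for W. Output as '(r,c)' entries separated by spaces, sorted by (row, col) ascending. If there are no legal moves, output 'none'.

(1,2): no bracket -> illegal
(1,3): flips 1 -> legal
(1,4): no bracket -> illegal
(2,1): no bracket -> illegal
(2,4): flips 1 -> legal
(3,1): flips 1 -> legal
(3,4): no bracket -> illegal
(3,5): no bracket -> illegal
(4,1): no bracket -> illegal
(4,2): flips 1 -> legal
(5,2): no bracket -> illegal
(5,3): flips 1 -> legal
(5,4): no bracket -> illegal
(5,5): flips 1 -> legal

Answer: (1,3) (2,4) (3,1) (4,2) (5,3) (5,5)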